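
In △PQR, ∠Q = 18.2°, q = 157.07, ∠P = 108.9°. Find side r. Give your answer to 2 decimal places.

401.10

The third angle is ∠R = 180° − ∠P − ∠Q = 52.90°.
Law of sines: r = q·sin R/sin Q ≈ 401.1.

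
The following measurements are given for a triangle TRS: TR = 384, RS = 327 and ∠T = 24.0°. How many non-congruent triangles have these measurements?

2

TR·sin T = 384·sin(24.0°) ≈ 156.2.
Since TR sin T < RS < TR (156.2 < 327 < 384), two triangles exist.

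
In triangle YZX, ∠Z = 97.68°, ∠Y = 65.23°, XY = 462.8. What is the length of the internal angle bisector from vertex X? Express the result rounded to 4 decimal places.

The third angle is ∠X = 180° − ∠Y − ∠Z = 17.09°.
Law of sines: ZX = XY·sin Y/sin Z ≈ 424.02.
Law of sines: YZ = XY·sin X/sin Z ≈ 137.24.
The bisector from X has length 2·ZX·XY·cos(∠X/2)/(ZX+XY) ≈ 437.65.

437.6519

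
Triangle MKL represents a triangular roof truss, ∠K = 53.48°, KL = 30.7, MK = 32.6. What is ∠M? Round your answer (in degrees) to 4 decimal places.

59.8506

By the law of cosines, LM² = MK² + KL² − 2·MK·KL·cos K = 814.07, so LM ≈ 28.532.
Law of cosines again: cos M = (LM² + MK² − KL²)/(2·LM·MK) ≈ 0.50226, so ∠M ≈ 59.85°.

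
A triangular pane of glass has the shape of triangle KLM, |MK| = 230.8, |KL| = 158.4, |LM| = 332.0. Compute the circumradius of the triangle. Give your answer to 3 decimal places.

184.436

By the law of cosines, cos K = (|MK|² + |KL|² − |LM|²) / (2·|MK|·|KL|) ≈ -0.43580, so ∠K ≈ 115.84°.
Circumradius = |LM|/(2 sin K) ≈ 184.44.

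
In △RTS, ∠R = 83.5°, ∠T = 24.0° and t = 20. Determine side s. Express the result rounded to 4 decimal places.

46.8960

The third angle is ∠S = 180° − ∠R − ∠T = 72.50°.
Law of sines: s = t·sin S/sin T ≈ 46.896.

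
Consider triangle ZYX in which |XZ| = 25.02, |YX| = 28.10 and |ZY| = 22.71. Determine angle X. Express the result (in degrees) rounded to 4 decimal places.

50.2110

By the law of cosines, cos X = (|YX|² + |XZ|² − |ZY|²) / (2·|YX|·|XZ|) ≈ 0.63996, so ∠X ≈ 50.21°.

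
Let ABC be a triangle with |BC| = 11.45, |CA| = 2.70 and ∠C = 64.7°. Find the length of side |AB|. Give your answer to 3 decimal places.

10.582

By the law of cosines, |AB|² = |BC|² + |CA|² − 2·|BC|·|CA|·cos C = 111.97, so |AB| ≈ 10.582.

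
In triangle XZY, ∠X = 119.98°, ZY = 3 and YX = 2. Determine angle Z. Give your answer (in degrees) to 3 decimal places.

35.273

Law of sines: sin Z = YX·sin X/ZY ≈ 0.57747.
Since ZY ≥ YX, only the acute value applies: ∠Z ≈ 35.27°.
Then ∠Y = 180° − ∠X − ∠Z ≈ 24.75°.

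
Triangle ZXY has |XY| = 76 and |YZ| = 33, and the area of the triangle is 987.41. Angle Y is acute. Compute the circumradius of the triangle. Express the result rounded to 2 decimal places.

From area = ½·|XY|·|YZ|·sin Y, we get sin Y = 2·area/(|XY|·|YZ|) ≈ 0.78741.
Taking the acute solution, ∠Y ≈ 0.907 rad.
Law of cosines then gives |ZX| ≈ 61.425.
Circumradius = |ZX|/(2 sin Y) ≈ 39.004.

R ≈ 39.00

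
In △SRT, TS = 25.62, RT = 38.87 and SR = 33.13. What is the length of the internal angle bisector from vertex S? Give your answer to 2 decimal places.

By the law of cosines, cos S = (TS² + SR² − RT²) / (2·TS·SR) ≈ 0.14321, so ∠S ≈ 81.77°.
The bisector from S has length 2·TS·SR·cos(∠S/2)/(TS+SR) ≈ 21.846.

21.85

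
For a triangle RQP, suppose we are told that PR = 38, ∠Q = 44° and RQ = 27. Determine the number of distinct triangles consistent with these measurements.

1

RQ·sin Q = 27·sin(44°) ≈ 18.76.
Since PR ≥ RQ, exactly one triangle exists.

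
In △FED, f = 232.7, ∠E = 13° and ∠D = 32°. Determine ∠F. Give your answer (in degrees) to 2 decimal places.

∠F ≈ 135.00°

The third angle is ∠F = 180° − ∠E − ∠D = 135.00°.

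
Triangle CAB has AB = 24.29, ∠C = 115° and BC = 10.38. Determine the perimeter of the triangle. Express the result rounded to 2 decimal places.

Law of sines: sin A = BC·sin C/AB ≈ 0.38730.
Since AB ≥ BC, only the acute value applies: ∠A ≈ 22.79°.
Then ∠B = 180° − ∠C − ∠A ≈ 42.21°.
Law of sines gives CA = AB·sin B/sin C ≈ 18.007.
Semiperimeter s = (24.29+10.38+18.007)/2 = 26.339.
Perimeter = 24.29 + 10.38 + 18.007 = 52.677.

52.68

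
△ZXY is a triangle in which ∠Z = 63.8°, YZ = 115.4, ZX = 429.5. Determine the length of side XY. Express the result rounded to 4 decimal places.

By the law of cosines, XY² = YZ² + ZX² − 2·YZ·ZX·cos Z = 1.5402e+05, so XY ≈ 392.46.

392.4558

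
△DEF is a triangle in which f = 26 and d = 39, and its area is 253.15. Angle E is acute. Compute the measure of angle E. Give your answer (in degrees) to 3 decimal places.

From area = ½·f·d·sin E, we get sin E = 2·area/(f·d) ≈ 0.49931.
Taking the acute solution, ∠E ≈ 29.95°.

∠E ≈ 29.954°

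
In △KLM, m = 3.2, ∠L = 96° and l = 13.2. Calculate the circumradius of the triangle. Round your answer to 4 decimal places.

Law of sines: sin M = m·sin L/l ≈ 0.24110.
Since l ≥ m, only the acute value applies: ∠M ≈ 13.95°.
Then ∠K = 180° − ∠L − ∠M ≈ 70.05°.
Law of sines gives k = l·sin K/sin L ≈ 12.476.
Circumradius = l/(2 sin L) ≈ 6.6364.

R ≈ 6.6364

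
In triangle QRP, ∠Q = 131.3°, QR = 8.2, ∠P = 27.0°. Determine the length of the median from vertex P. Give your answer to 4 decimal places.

The third angle is ∠R = 180° − ∠P − ∠Q = 21.70°.
Law of sines: RP = QR·sin Q/sin P ≈ 13.569.
Law of sines: PQ = QR·sin R/sin P ≈ 6.6784.
Median from P: ½√(2·RP² + 2·PQ² − QR²) ≈ 9.877.

m_P ≈ 9.8770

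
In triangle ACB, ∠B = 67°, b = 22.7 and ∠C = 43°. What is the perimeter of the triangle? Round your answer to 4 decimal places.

62.6915

The third angle is ∠A = 180° − ∠C − ∠B = 70.00°.
Law of sines: a = b·sin A/sin B ≈ 23.173.
Law of sines: c = b·sin C/sin B ≈ 16.818.
Semiperimeter s = (23.173+16.818+22.7)/2 = 31.346.
Perimeter = 23.173 + 16.818 + 22.7 = 62.692.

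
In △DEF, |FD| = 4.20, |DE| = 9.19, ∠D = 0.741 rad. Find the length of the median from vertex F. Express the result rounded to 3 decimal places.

By the law of cosines, |EF|² = |FD|² + |DE|² − 2·|FD|·|DE|·cos D = 45.141, so |EF| ≈ 6.7187.
Median from F: ½√(2·|EF|² + 2·|FD|² − |DE|²) ≈ 3.2057.

3.206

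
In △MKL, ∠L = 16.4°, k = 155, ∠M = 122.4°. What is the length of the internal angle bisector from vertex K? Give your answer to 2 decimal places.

t_K ≈ 93.21

The third angle is ∠K = 180° − ∠L − ∠M = 41.20°.
Law of sines: m = k·sin M/sin K ≈ 198.68.
Law of sines: l = k·sin L/sin K ≈ 66.439.
The bisector from K has length 2·l·m·cos(∠K/2)/(l+m) ≈ 93.212.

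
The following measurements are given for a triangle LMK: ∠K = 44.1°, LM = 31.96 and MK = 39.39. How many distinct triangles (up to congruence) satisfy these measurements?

2

MK·sin K = 39.39·sin(44.1°) ≈ 27.41.
Since MK sin K < LM < MK (27.41 < 31.96 < 39.39), two triangles exist.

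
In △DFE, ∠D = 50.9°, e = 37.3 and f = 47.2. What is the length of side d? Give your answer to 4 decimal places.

By the law of cosines, d² = f² + e² − 2·f·e·cos D = 1398.4, so d ≈ 37.396.

37.3958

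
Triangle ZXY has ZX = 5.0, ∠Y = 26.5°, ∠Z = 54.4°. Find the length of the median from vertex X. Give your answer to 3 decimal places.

4.838

The third angle is ∠X = 180° − ∠Y − ∠Z = 99.10°.
Law of sines: XY = ZX·sin Z/sin Y ≈ 9.1114.
Law of sines: YZ = ZX·sin X/sin Y ≈ 11.065.
Median from X: ½√(2·ZX² + 2·XY² − YZ²) ≈ 4.8376.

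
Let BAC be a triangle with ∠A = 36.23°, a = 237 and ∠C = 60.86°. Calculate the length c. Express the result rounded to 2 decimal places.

The third angle is ∠B = 180° − ∠A − ∠C = 82.91°.
Law of sines: c = a·sin C/sin A ≈ 350.24.

350.24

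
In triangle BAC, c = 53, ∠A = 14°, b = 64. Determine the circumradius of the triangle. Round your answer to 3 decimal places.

By the law of cosines, a² = c² + b² − 2·c·b·cos A = 322.51, so a ≈ 17.959.
Area = ½·c·b·sin A ≈ 410.3.
Circumradius = a/(2 sin A) ≈ 37.117.

37.117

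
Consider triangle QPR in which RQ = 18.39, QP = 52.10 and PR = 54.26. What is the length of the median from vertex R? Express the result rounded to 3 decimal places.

Median from R: ½√(2·PR² + 2·RQ² − QP²) ≈ 31.025.

31.025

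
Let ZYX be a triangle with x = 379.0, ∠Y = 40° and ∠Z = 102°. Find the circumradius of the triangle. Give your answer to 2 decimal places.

The third angle is ∠X = 180° − ∠Z − ∠Y = 38.00°.
Law of sines: z = x·sin Z/sin X ≈ 602.15.
Law of sines: y = x·sin Y/sin X ≈ 395.7.
Circumradius = x/(2 sin X) ≈ 307.8.

307.80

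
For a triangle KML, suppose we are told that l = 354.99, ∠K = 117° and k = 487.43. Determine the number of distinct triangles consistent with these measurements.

l·sin K = 354.99·sin(117°) ≈ 316.3.
Since ∠K is not acute, a triangle exists only if k > l; here k > l, so there is exactly one triangle.

1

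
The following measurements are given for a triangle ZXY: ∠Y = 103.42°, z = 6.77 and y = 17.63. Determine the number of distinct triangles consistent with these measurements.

1

z·sin Y = 6.77·sin(103.42°) ≈ 6.585.
Since ∠Y is not acute, a triangle exists only if y > z; here y > z, so there is exactly one triangle.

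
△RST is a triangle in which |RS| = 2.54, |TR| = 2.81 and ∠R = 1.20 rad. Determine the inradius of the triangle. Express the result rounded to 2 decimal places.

By the law of cosines, |ST|² = |TR|² + |RS|² − 2·|TR|·|RS|·cos R = 9.1751, so |ST| ≈ 3.029.
Area = ½·|TR|·|RS|·sin R ≈ 3.3262.
Semiperimeter s = (3.029+2.81+2.54)/2 = 4.1895.
Inradius = area/s = 3.3262/4.1895 ≈ 0.79393.

r ≈ 0.79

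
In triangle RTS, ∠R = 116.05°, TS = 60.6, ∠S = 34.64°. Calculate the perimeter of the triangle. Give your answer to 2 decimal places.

The third angle is ∠T = 180° − ∠S − ∠R = 29.31°.
Law of sines: SR = TS·sin T/sin R ≈ 33.02.
Law of sines: RT = TS·sin S/sin R ≈ 38.341.
Semiperimeter s = (60.6+33.02+38.341)/2 = 65.981.
Perimeter = 60.6 + 33.02 + 38.341 = 131.96.

perimeter ≈ 131.96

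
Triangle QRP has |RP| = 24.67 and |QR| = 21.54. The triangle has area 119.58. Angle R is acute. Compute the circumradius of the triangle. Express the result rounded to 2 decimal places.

12.35

From area = ½·|QR|·|RP|·sin R, we get sin R = 2·area/(|QR|·|RP|) ≈ 0.45006.
Taking the acute solution, ∠R ≈ 26.75°.
Law of cosines then gives |PQ| ≈ 11.114.
Circumradius = |PQ|/(2 sin R) ≈ 12.347.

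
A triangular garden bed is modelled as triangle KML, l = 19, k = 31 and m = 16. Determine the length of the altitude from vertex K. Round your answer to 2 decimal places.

h_K ≈ 8.09

Semiperimeter s = (31 + 16 + 19)/2 = 33.
Heron's formula: area = √(33·2·17·14) ≈ 125.33.
The altitude from K has length 2·area/k ≈ 8.0859.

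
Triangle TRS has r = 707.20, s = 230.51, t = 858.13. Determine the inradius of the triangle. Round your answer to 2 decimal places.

Semiperimeter p = (858.13 + 707.2 + 230.51)/2 = 897.92.
Heron's formula: area = √(897.92·39.79·190.72·667.41) ≈ 67437.
Inradius = area/p = 67437/897.92 ≈ 75.104.

75.10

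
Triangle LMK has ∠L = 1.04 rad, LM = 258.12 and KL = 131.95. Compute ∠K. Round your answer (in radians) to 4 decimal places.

By the law of cosines, MK² = KL² + LM² − 2·KL·LM·cos L = 49554, so MK ≈ 222.61.
Law of cosines again: cos K = (MK² + KL² − LM²)/(2·MK·KL) ≈ 0.00577, so ∠K ≈ 1.565 rad.

∠K ≈ 1.5650 rad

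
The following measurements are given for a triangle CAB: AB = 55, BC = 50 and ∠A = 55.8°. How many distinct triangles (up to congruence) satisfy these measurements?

AB·sin A = 55·sin(55.8°) ≈ 45.49.
Since AB sin A < BC < AB (45.49 < 50 < 55), two triangles exist.

2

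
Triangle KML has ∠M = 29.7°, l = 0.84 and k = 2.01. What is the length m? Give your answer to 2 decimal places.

1.35

By the law of cosines, m² = l² + k² − 2·l·k·cos M = 1.8125, so m ≈ 1.3463.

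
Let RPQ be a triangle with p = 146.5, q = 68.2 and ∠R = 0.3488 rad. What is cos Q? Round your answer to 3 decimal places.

cos Q ≈ 0.962

By the law of cosines, r² = p² + q² − 2·p·q·cos R = 7334.2, so r ≈ 85.64.
Law of cosines again: cos Q = (r² + p² − q²)/(2·r·p) ≈ 0.96225, so ∠Q ≈ 0.2756 rad.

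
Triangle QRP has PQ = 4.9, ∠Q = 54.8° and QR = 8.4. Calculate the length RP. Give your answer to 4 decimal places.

6.8643

By the law of cosines, RP² = PQ² + QR² − 2·PQ·QR·cos Q = 47.118, so RP ≈ 6.8643.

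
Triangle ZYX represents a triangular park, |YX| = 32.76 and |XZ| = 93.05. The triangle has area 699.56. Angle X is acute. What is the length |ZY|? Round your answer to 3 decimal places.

65.689

From area = ½·|YX|·|XZ|·sin X, we get sin X = 2·area/(|YX|·|XZ|) ≈ 0.45898.
Taking the acute solution, ∠X ≈ 27.32°.
Law of cosines then gives |ZY| ≈ 65.689.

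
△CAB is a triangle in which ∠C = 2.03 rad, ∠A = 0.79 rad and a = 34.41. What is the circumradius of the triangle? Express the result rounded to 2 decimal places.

The third angle is ∠B = π − ∠C − ∠A = 0.322 rad.
Law of sines: c = a·sin C/sin A ≈ 43.423.
Law of sines: b = a·sin B/sin A ≈ 15.311.
Circumradius = a/(2 sin A) ≈ 24.22.

R ≈ 24.22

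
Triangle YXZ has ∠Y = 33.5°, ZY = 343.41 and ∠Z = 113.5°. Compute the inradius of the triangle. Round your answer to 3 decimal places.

The third angle is ∠X = 180° − ∠Z − ∠Y = 33.00°.
Law of sines: XZ = ZY·sin Y/sin X ≈ 348.01.
Law of sines: YX = ZY·sin Z/sin X ≈ 578.23.
Area = ½·ZY·XZ·sin Z ≈ 54799.
Semiperimeter s = (348.01+343.41+578.23)/2 = 634.83.
Inradius = area/s = 54799/634.83 ≈ 86.322.

86.322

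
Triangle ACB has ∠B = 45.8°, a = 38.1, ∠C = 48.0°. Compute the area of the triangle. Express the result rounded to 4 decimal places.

The third angle is ∠A = 180° − ∠C − ∠B = 86.20°.
Law of sines: c = a·sin C/sin A ≈ 28.376.
Law of sines: b = a·sin B/sin A ≈ 27.374.
Area = ½·a·c·sin B ≈ 387.54.

387.5380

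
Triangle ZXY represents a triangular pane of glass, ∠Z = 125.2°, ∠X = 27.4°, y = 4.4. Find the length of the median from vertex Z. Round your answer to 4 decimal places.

m_Z ≈ 2.0249

The third angle is ∠Y = 180° − ∠Z − ∠X = 27.40°.
Law of sines: z = y·sin Z/sin Y ≈ 7.8128.
Law of sines: x = y·sin X/sin Y ≈ 4.4.
Median from Z: ½√(2·x² + 2·y² − z²) ≈ 2.0249.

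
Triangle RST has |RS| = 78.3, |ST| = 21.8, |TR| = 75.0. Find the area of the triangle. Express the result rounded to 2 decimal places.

area ≈ 817.46

Semiperimeter s = (21.8 + 75 + 78.3)/2 = 87.55.
Heron's formula: area = √(87.55·65.75·12.55·9.25) ≈ 817.46.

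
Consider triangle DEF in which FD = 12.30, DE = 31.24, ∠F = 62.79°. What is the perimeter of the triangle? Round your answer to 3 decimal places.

Law of sines: sin E = FD·sin F/DE ≈ 0.35015.
Since DE ≥ FD, only the acute value applies: ∠E ≈ 20.50°.
Then ∠D = 180° − ∠F − ∠E ≈ 96.71°.
Law of sines gives EF = DE·sin D/sin F ≈ 34.886.
Semiperimeter s = (34.886+12.3+31.24)/2 = 39.213.
Perimeter = 34.886 + 12.3 + 31.24 = 78.426.

78.426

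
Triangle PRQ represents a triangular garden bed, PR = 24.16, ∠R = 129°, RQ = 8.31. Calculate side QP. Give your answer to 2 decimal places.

30.09

By the law of cosines, QP² = PR² + RQ² − 2·PR·RQ·cos R = 905.46, so QP ≈ 30.091.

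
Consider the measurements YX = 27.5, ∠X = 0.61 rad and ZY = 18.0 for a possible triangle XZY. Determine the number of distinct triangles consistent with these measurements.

YX·sin X = 27.5·sin(0.61 rad) ≈ 15.75.
Since YX sin X < ZY < YX (15.75 < 18.0 < 27.5), two triangles exist.

2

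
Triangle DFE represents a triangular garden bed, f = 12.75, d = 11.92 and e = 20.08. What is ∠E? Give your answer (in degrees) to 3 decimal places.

108.920

By the law of cosines, cos E = (d² + f² − e²) / (2·d·f) ≈ -0.32424, so ∠E ≈ 108.92°.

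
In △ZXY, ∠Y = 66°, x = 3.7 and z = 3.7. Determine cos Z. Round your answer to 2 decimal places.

cos Z ≈ 0.54

By the law of cosines, y² = z² + x² − 2·z·x·cos Y = 16.244, so y ≈ 4.0303.
Law of cosines again: cos Z = (x² + y² − z²)/(2·x·y) ≈ 0.54464, so ∠Z ≈ 57.00°.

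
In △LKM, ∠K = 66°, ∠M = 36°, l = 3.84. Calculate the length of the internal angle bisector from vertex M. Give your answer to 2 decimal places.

The third angle is ∠L = 180° − ∠K − ∠M = 78.00°.
Law of sines: k = l·sin K/sin L ≈ 3.5864.
Law of sines: m = l·sin M/sin L ≈ 2.3075.
The bisector from M has length 2·l·k·cos(∠M/2)/(l+k) ≈ 3.5273.

t_M ≈ 3.53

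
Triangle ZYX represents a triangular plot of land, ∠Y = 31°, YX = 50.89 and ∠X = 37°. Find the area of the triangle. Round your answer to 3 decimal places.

area ≈ 432.884

The third angle is ∠Z = 180° − ∠Y − ∠X = 112.00°.
Law of sines: XZ = YX·sin Y/sin Z ≈ 28.269.
Law of sines: ZY = YX·sin X/sin Z ≈ 33.032.
Area = ½·YX·XZ·sin X ≈ 432.88.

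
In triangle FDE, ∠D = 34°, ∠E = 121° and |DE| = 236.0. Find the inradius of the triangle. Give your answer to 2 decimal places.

r ≈ 61.51

The third angle is ∠F = 180° − ∠D − ∠E = 25.00°.
Law of sines: |EF| = |DE|·sin D/sin F ≈ 312.27.
Law of sines: |FD| = |DE|·sin E/sin F ≈ 478.66.
Area = ½·|DE|·|EF|·sin E ≈ 31584.
Semiperimeter s = (236+312.27+478.66)/2 = 513.46.
Inradius = area/s = 31584/513.46 ≈ 61.512.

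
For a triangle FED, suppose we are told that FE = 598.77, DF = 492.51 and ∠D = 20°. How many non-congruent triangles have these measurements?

DF·sin D = 492.51·sin(20°) ≈ 168.4.
Since FE ≥ DF, exactly one triangle exists.

1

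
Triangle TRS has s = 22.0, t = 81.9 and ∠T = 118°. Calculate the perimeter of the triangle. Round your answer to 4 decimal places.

Law of sines: sin S = s·sin T/t ≈ 0.23718.
Since t ≥ s, only the acute value applies: ∠S ≈ 13.72°.
Then ∠R = 180° − ∠T − ∠S ≈ 48.28°.
Law of sines gives r = t·sin R/sin T ≈ 69.235.
Semiperimeter p = (81.9+69.235+22)/2 = 86.567.
Perimeter = 81.9 + 69.235 + 22 = 173.13.

173.1347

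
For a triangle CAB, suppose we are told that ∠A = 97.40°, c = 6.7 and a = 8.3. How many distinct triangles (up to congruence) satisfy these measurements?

1

c·sin A = 6.7·sin(97.40°) ≈ 6.644.
Since ∠A is not acute, a triangle exists only if a > c; here a > c, so there is exactly one triangle.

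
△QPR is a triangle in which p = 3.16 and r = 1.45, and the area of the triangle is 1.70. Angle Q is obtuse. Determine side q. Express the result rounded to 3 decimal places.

4.270

From area = ½·p·r·sin Q, we get sin Q = 2·area/(p·r) ≈ 0.74203.
Taking the obtuse solution, ∠Q ≈ 132.10°.
Law of cosines then gives q ≈ 4.2698.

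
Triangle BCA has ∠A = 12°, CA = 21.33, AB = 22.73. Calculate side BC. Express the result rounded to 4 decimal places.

4.8114

By the law of cosines, BC² = CA² + AB² − 2·CA·AB·cos A = 23.149, so BC ≈ 4.8114.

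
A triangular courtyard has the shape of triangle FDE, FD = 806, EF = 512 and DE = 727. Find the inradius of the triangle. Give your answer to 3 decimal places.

r ≈ 178.720

Semiperimeter s = (727 + 512 + 806)/2 = 1022.5.
Heron's formula: area = √(1022.5·295.5·510.5·216.5) ≈ 1.8274e+05.
Inradius = area/s = 1.8274e+05/1022.5 ≈ 178.72.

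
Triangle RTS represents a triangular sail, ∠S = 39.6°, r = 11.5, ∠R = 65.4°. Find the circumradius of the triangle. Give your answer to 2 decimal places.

6.32

The third angle is ∠T = 180° − ∠S − ∠R = 75.00°.
Law of sines: t = r·sin T/sin R ≈ 12.217.
Law of sines: s = r·sin S/sin R ≈ 8.0621.
Circumradius = r/(2 sin R) ≈ 6.324.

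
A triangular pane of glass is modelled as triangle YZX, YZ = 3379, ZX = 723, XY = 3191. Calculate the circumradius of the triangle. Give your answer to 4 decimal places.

By the law of cosines, cos Y = (XY² + YZ² − ZX²) / (2·XY·YZ) ≈ 0.97740, so ∠Y ≈ 12.20°.
Circumradius = ZX/(2 sin Y) ≈ 1710.

R ≈ 1710.0057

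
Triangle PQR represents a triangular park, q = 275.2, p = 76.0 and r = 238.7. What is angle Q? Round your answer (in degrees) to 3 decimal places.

∠Q ≈ 110.964°

By the law of cosines, cos Q = (r² + p² − q²) / (2·r·p) ≈ -0.35779, so ∠Q ≈ 110.96°.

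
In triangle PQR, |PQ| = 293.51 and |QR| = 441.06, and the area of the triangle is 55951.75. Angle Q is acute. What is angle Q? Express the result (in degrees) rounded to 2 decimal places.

From area = ½·|PQ|·|QR|·sin Q, we get sin Q = 2·area/(|PQ|·|QR|) ≈ 0.86442.
Taking the acute solution, ∠Q ≈ 59.82°.

∠Q ≈ 59.82°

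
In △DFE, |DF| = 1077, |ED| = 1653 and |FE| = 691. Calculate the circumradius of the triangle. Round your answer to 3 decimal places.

By the law of cosines, cos D = (|ED|² + |DF|² − |FE|²) / (2·|ED|·|DF|) ≈ 0.95908, so ∠D ≈ 16.45°.
Circumradius = |FE|/(2 sin D) ≈ 1220.2.

1220.237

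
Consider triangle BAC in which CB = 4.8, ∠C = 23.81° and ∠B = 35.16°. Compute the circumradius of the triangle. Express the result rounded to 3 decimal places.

2.801

The third angle is ∠A = 180° − ∠C − ∠B = 121.03°.
Law of sines: AC = CB·sin B/sin A ≈ 3.2257.
Law of sines: BA = CB·sin C/sin A ≈ 2.2614.
Circumradius = CB/(2 sin A) ≈ 2.8008.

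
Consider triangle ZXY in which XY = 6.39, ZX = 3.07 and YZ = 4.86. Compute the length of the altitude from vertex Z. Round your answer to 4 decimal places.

Semiperimeter s = (6.39 + 4.86 + 3.07)/2 = 7.16.
Heron's formula: area = √(7.16·0.77·2.3·4.09) ≈ 7.2016.
The altitude from Z has length 2·area/XY ≈ 2.254.

2.2540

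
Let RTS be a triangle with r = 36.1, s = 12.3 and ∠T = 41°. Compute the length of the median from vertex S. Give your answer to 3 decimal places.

m_S ≈ 31.716

By the law of cosines, t² = s² + r² − 2·s·r·cos T = 784.27, so t ≈ 28.005.
Median from S: ½√(2·r² + 2·t² − s²) ≈ 31.716.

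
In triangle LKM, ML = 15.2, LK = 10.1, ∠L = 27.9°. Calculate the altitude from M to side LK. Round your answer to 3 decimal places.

h_M ≈ 7.113

By the law of cosines, KM² = ML² + LK² − 2·ML·LK·cos L = 61.699, so KM ≈ 7.8548.
Area = ½·ML·LK·sin L ≈ 35.918.
The altitude from M has length 2·area/LK ≈ 7.1125.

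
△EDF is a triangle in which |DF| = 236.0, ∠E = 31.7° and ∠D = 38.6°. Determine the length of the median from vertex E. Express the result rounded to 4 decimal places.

The third angle is ∠F = 180° − ∠E − ∠D = 109.70°.
Law of sines: |FE| = |DF|·sin D/sin E ≈ 280.2.
Law of sines: |ED| = |DF|·sin F/sin E ≈ 422.83.
Median from E: ½√(2·|FE|² + 2·|ED|² − |DF|²) ≈ 338.71.

m_E ≈ 338.7112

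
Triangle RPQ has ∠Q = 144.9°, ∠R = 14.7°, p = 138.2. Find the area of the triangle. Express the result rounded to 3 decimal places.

3997.468

The third angle is ∠P = 180° − ∠Q − ∠R = 20.40°.
Law of sines: r = p·sin R/sin P ≈ 100.61.
Law of sines: q = p·sin Q/sin P ≈ 227.98.
Area = ½·p·r·sin Q ≈ 3997.5.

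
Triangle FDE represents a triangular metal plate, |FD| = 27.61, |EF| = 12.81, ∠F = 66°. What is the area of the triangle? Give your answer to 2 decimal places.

Area = ½·|EF|·|FD|·sin F ≈ 161.55.

161.55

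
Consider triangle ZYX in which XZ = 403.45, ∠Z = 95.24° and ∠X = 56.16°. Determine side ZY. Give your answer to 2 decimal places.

The third angle is ∠Y = 180° − ∠X − ∠Z = 28.60°.
Law of sines: ZY = XZ·sin X/sin Y ≈ 700.04.

700.04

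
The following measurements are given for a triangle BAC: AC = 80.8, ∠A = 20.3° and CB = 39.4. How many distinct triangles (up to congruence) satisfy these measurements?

2

AC·sin A = 80.8·sin(20.3°) ≈ 28.03.
Since AC sin A < CB < AC (28.03 < 39.4 < 80.8), two triangles exist.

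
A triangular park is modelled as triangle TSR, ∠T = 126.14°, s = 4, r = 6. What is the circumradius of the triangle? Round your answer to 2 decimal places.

5.55

By the law of cosines, t² = s² + r² − 2·s·r·cos T = 80.308, so t ≈ 8.9615.
Area = ½·s·r·sin T ≈ 9.6909.
Circumradius = t/(2 sin T) ≈ 5.5484.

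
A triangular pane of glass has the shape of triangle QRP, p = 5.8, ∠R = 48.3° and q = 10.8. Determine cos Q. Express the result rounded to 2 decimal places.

-0.17

By the law of cosines, r² = p² + q² − 2·p·q·cos R = 66.94, so r ≈ 8.1817.
Law of cosines again: cos Q = (r² + p² − q²)/(2·r·p) ≈ -0.16922, so ∠Q ≈ 99.74°.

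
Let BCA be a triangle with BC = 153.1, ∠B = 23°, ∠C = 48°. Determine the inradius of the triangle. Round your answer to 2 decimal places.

r ≈ 21.38

The third angle is ∠A = 180° − ∠B − ∠C = 109.00°.
Law of sines: CA = BC·sin B/sin A ≈ 63.268.
Law of sines: AB = BC·sin C/sin A ≈ 120.33.
Area = ½·BC·CA·sin C ≈ 3599.2.
Semiperimeter s = (63.268+120.33+153.1)/2 = 168.35.
Inradius = area/s = 3599.2/168.35 ≈ 21.379.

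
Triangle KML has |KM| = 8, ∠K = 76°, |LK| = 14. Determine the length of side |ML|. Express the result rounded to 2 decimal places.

By the law of cosines, |ML|² = |LK|² + |KM|² − 2·|LK|·|KM|·cos K = 205.81, so |ML| ≈ 14.346.

14.35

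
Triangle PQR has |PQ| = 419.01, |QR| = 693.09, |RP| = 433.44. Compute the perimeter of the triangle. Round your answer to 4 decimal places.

perimeter ≈ 1545.5400

Perimeter = 693.09 + 433.44 + 419.01 = 1545.5.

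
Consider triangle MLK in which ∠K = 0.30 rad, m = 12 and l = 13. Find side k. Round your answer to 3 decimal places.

3.865

By the law of cosines, k² = m² + l² − 2·m·l·cos K = 14.935, so k ≈ 3.8646.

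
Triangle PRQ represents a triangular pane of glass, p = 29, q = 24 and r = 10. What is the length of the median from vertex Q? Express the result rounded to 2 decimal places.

18.07

Median from Q: ½√(2·p² + 2·r² − q²) ≈ 18.069.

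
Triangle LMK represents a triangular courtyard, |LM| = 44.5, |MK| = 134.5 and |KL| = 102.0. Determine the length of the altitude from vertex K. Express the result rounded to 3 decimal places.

h_K ≈ 79.332

Semiperimeter s = (134.5 + 102 + 44.5)/2 = 140.5.
Heron's formula: area = √(140.5·6·38.5·96) ≈ 1765.1.
The altitude from K has length 2·area/|LM| ≈ 79.332.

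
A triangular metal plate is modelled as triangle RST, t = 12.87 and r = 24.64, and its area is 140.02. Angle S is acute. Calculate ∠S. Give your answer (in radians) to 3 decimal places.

∠S ≈ 1.082 rad

From area = ½·t·r·sin S, we get sin S = 2·area/(t·r) ≈ 0.88308.
Taking the acute solution, ∠S ≈ 1.082 rad.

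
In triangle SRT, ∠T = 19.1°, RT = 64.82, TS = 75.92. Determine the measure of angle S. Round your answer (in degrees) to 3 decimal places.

∠S ≈ 55.333°

By the law of cosines, SR² = RT² + TS² − 2·RT·TS·cos T = 665.04, so SR ≈ 25.788.
Law of cosines again: cos S = (TS² + SR² − RT²)/(2·TS·SR) ≈ 0.56880, so ∠S ≈ 55.33°.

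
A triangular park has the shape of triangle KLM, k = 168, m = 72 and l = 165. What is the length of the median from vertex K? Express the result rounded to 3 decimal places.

95.648

Median from K: ½√(2·l² + 2·m² − k²) ≈ 95.648.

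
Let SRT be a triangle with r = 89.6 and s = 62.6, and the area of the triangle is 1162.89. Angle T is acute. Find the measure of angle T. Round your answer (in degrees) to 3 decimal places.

∠T ≈ 24.498°

From area = ½·s·r·sin T, we get sin T = 2·area/(s·r) ≈ 0.41465.
Taking the acute solution, ∠T ≈ 24.50°.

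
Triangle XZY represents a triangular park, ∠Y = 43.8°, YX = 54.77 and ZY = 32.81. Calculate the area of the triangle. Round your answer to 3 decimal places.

area ≈ 621.892

Area = ½·ZY·YX·sin Y ≈ 621.89.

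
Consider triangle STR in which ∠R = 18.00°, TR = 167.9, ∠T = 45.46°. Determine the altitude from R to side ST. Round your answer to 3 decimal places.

h_R ≈ 119.673

The third angle is ∠S = 180° − ∠T − ∠R = 116.54°.
Law of sines: RS = TR·sin T/sin S ≈ 133.77.
Law of sines: ST = TR·sin R/sin S ≈ 57.995.
Area = ½·TR·RS·sin R ≈ 3470.2.
The altitude from R has length 2·area/ST ≈ 119.67.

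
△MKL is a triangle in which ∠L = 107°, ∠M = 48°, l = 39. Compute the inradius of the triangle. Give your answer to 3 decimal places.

The third angle is ∠K = 180° − ∠L − ∠M = 25.00°.
Law of sines: m = l·sin M/sin L ≈ 30.307.
Law of sines: k = l·sin K/sin L ≈ 17.235.
Area = ½·l·m·sin K ≈ 249.76.
Semiperimeter s = (30.307+17.235+39)/2 = 43.271.
Inradius = area/s = 249.76/43.271 ≈ 5.772.

r ≈ 5.772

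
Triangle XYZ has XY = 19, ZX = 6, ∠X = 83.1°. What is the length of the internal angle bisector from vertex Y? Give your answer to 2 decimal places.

18.88

By the law of cosines, YZ² = ZX² + XY² − 2·ZX·XY·cos X = 369.61, so YZ ≈ 19.225.
Law of cosines again: cos Y = (XY² + YZ² − ZX²)/(2·XY·YZ) ≈ 0.95079, so ∠Y ≈ 18.05°.
The bisector from Y has length 2·XY·YZ·cos(∠Y/2)/(XY+YZ) ≈ 18.875.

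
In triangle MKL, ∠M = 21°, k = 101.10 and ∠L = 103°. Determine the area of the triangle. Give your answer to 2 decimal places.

The third angle is ∠K = 180° − ∠L − ∠M = 56.00°.
Law of sines: m = k·sin M/sin K ≈ 43.702.
Law of sines: l = k·sin L/sin K ≈ 118.82.
Area = ½·k·m·sin L ≈ 2152.5.

area ≈ 2152.54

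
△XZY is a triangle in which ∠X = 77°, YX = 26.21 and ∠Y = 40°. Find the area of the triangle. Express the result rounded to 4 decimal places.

241.4430

The third angle is ∠Z = 180° − ∠Y − ∠X = 63.00°.
Law of sines: ZY = YX·sin X/sin Z ≈ 28.662.
Law of sines: XZ = YX·sin Y/sin Z ≈ 18.908.
Area = ½·YX·ZY·sin Y ≈ 241.44.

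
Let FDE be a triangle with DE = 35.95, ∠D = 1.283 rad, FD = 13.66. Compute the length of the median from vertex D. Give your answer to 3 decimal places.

20.963

By the law of cosines, EF² = FD² + DE² − 2·FD·DE·cos D = 1200.2, so EF ≈ 34.644.
Median from D: ½√(2·FD² + 2·DE² − EF²) ≈ 20.963.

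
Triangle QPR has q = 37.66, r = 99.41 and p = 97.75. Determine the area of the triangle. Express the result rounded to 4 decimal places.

Semiperimeter s = (37.66 + 97.75 + 99.41)/2 = 117.41.
Heron's formula: area = √(117.41·79.75·19.66·18) ≈ 1820.3.

area ≈ 1820.3123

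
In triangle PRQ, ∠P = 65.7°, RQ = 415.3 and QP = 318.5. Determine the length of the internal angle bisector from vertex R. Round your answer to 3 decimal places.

390.413

Law of sines: sin R = QP·sin P/RQ ≈ 0.69897.
Since RQ ≥ QP, only the acute value applies: ∠R ≈ 44.34°.
Then ∠Q = 180° − ∠P − ∠R ≈ 69.96°.
Law of sines gives PR = RQ·sin Q/sin P ≈ 428.07.
The bisector from R has length 2·PR·RQ·cos(∠R/2)/(PR+RQ) ≈ 390.41.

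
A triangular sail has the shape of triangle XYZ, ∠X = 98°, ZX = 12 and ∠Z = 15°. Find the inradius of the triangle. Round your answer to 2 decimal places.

r ≈ 1.42

The third angle is ∠Y = 180° − ∠Z − ∠X = 67.00°.
Law of sines: YZ = ZX·sin X/sin Y ≈ 12.909.
Law of sines: XY = ZX·sin Z/sin Y ≈ 3.374.
Area = ½·ZX·YZ·sin Z ≈ 20.047.
Semiperimeter s = (12.909+12+3.374)/2 = 14.142.
Inradius = area/s = 20.047/14.142 ≈ 1.4176.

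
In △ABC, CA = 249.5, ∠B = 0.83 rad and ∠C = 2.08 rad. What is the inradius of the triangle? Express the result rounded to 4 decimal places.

The third angle is ∠A = π − ∠B − ∠C = 0.232 rad.
Law of sines: BC = CA·sin A/sin B ≈ 77.605.
Law of sines: AB = CA·sin C/sin B ≈ 295.21.
Area = ½·CA·BC·sin C ≈ 8453.
Semiperimeter s = (77.605+249.5+295.21)/2 = 311.16.
Inradius = area/s = 8453/311.16 ≈ 27.166.

27.1662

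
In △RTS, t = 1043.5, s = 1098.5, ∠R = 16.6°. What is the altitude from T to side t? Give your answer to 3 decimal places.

By the law of cosines, r² = t² + s² − 2·t·s·cos R = 98573, so r ≈ 313.96.
Area = ½·t·s·sin R ≈ 1.6374e+05.
The altitude from T has length 2·area/t ≈ 313.83.

h_T ≈ 313.829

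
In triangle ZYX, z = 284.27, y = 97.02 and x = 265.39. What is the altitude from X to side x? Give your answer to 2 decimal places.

97.00

Semiperimeter s = (284.27 + 97.02 + 265.39)/2 = 323.34.
Heron's formula: area = √(323.34·39.07·226.32·57.95) ≈ 12872.
The altitude from X has length 2·area/x ≈ 97.003.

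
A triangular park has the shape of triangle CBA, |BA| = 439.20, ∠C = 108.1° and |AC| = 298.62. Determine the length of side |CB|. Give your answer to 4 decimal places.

Law of sines: sin B = |AC|·sin C/|BA| ≈ 0.64627.
Since |BA| ≥ |AC|, only the acute value applies: ∠B ≈ 40.26°.
Then ∠A = 180° − ∠C − ∠B ≈ 31.64°.
Law of sines gives |CB| = |BA|·sin A/sin C ≈ 242.38.

242.3822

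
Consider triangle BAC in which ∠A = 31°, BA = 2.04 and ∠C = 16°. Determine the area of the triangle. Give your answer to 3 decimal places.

2.844

The third angle is ∠B = 180° − ∠A − ∠C = 133.00°.
Law of sines: AC = BA·sin B/sin C ≈ 5.4128.
Law of sines: CB = BA·sin A/sin C ≈ 3.8118.
Area = ½·BA·AC·sin A ≈ 2.8435.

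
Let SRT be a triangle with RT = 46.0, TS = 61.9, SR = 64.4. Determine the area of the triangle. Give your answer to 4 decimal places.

area ≈ 1350.6907

Semiperimeter s = (46 + 61.9 + 64.4)/2 = 86.15.
Heron's formula: area = √(86.15·40.15·24.25·21.75) ≈ 1350.7.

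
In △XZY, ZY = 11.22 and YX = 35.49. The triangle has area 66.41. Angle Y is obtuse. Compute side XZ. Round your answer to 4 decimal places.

46.2192

From area = ½·ZY·YX·sin Y, we get sin Y = 2·area/(ZY·YX) ≈ 0.33355.
Taking the obtuse solution, ∠Y ≈ 160.52°.
Law of cosines then gives XZ ≈ 46.219.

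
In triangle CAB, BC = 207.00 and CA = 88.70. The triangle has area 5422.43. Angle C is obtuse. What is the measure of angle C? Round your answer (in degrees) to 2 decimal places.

143.80

From area = ½·BC·CA·sin C, we get sin C = 2·area/(BC·CA) ≈ 0.59065.
Taking the obtuse solution, ∠C ≈ 143.80°.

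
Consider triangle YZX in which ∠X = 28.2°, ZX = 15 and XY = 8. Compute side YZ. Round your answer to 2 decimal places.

By the law of cosines, YZ² = ZX² + XY² − 2·ZX·XY·cos X = 77.487, so YZ ≈ 8.8027.

8.80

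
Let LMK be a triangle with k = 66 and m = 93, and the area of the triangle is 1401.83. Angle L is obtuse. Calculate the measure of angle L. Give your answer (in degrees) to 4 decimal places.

∠L ≈ 152.8211°

From area = ½·m·k·sin L, we get sin L = 2·area/(m·k) ≈ 0.45677.
Taking the obtuse solution, ∠L ≈ 152.82°.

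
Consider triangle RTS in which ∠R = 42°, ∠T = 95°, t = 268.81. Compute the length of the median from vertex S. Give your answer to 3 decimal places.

The third angle is ∠S = 180° − ∠R − ∠T = 43.00°.
Law of sines: r = t·sin R/sin T ≈ 180.56.
Law of sines: s = t·sin S/sin T ≈ 184.03.
Median from S: ½√(2·r² + 2·t² − s²) ≈ 209.67.

209.674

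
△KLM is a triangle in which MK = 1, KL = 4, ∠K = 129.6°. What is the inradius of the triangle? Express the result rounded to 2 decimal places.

By the law of cosines, LM² = MK² + KL² − 2·MK·KL·cos K = 22.099, so LM ≈ 4.701.
Area = ½·MK·KL·sin K ≈ 1.541.
Semiperimeter s = (4.701+1+4)/2 = 4.8505.
Inradius = area/s = 1.541/4.8505 ≈ 0.3177.

r ≈ 0.32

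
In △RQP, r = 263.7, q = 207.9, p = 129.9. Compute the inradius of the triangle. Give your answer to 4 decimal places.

44.2069

Semiperimeter s = (263.7 + 207.9 + 129.9)/2 = 300.75.
Heron's formula: area = √(300.75·37.05·92.85·170.85) ≈ 13295.
Inradius = area/s = 13295/300.75 ≈ 44.207.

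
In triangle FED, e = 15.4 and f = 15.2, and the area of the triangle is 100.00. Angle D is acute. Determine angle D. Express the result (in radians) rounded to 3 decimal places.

From area = ½·f·e·sin D, we get sin D = 2·area/(f·e) ≈ 0.85441.
Taking the acute solution, ∠D ≈ 1.024 rad.

∠D ≈ 1.024 rad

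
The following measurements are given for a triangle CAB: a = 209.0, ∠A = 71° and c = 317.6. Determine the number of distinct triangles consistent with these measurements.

c·sin A = 317.6·sin(71°) ≈ 300.3.
Since a = 209.0 < 300.3 = c sin A, no triangle exists.

0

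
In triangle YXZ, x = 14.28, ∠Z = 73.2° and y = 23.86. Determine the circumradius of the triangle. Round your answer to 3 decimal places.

R ≈ 12.538

By the law of cosines, z² = y² + x² − 2·y·x·cos Z = 576.26, so z ≈ 24.005.
Area = ½·y·x·sin Z ≈ 163.09.
Circumradius = z/(2 sin Z) ≈ 12.538.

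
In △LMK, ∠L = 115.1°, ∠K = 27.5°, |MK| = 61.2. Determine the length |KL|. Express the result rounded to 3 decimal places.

The third angle is ∠M = 180° − ∠K − ∠L = 37.40°.
Law of sines: |KL| = |MK|·sin M/sin L ≈ 41.048.

41.048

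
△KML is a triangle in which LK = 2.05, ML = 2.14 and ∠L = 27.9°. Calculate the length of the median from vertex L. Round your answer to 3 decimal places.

By the law of cosines, KM² = ML² + LK² − 2·ML·LK·cos L = 1.0279, so KM ≈ 1.0139.
Median from L: ½√(2·ML² + 2·LK² − KM²) ≈ 2.0332.

2.033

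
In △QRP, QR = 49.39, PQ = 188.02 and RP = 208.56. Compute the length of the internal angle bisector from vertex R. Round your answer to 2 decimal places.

t_R ≈ 69.48

By the law of cosines, cos R = (QR² + RP² − PQ²) / (2·QR·RP) ≈ 0.51380, so ∠R ≈ 1.031 rad.
The bisector from R has length 2·QR·RP·cos(∠R/2)/(QR+RP) ≈ 69.484.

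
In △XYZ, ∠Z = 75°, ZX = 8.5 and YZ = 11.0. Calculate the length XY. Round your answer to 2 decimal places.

By the law of cosines, XY² = YZ² + ZX² − 2·YZ·ZX·cos Z = 144.85, so XY ≈ 12.035.

12.04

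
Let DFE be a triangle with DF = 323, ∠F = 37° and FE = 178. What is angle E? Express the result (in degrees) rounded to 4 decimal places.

∠E ≈ 112.3594°

By the law of cosines, ED² = DF² + FE² − 2·DF·FE·cos F = 44179, so ED ≈ 210.19.
Law of cosines again: cos E = (FE² + ED² − DF²)/(2·FE·ED) ≈ -0.38042, so ∠E ≈ 112.36°.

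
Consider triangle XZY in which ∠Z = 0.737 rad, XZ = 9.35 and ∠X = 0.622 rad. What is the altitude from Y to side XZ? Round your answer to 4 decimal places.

h_Y ≈ 3.7450

The third angle is ∠Y = π − ∠X − ∠Z = 1.783 rad.
Law of sines: ZY = XZ·sin X/sin Y ≈ 5.5724.
Law of sines: YX = XZ·sin Z/sin Y ≈ 6.4275.
Area = ½·XZ·ZY·sin Z ≈ 17.508.
The altitude from Y has length 2·area/XZ ≈ 3.745.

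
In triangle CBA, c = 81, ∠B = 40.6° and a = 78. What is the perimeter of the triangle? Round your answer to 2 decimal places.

By the law of cosines, b² = a² + c² − 2·a·c·cos B = 3050.8, so b ≈ 55.234.
Semiperimeter s = (81+55.234+78)/2 = 107.12.
Perimeter = 81 + 55.234 + 78 = 214.23.

214.23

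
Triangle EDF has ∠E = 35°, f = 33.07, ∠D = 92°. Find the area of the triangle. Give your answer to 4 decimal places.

area ≈ 392.4790

The third angle is ∠F = 180° − ∠E − ∠D = 53.00°.
Law of sines: e = f·sin E/sin F ≈ 23.751.
Law of sines: d = f·sin D/sin F ≈ 41.383.
Area = ½·f·e·sin D ≈ 392.48.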